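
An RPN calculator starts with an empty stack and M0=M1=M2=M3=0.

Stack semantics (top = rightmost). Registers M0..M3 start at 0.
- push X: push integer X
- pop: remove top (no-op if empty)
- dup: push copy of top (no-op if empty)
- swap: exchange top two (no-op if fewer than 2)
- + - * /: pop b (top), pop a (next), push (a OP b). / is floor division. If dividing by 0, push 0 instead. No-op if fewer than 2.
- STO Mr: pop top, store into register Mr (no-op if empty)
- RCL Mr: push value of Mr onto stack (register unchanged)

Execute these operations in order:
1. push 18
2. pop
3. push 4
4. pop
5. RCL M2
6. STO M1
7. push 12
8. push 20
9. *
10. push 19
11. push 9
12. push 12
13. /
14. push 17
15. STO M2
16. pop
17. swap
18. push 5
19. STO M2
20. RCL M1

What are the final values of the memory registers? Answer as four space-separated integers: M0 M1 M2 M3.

After op 1 (push 18): stack=[18] mem=[0,0,0,0]
After op 2 (pop): stack=[empty] mem=[0,0,0,0]
After op 3 (push 4): stack=[4] mem=[0,0,0,0]
After op 4 (pop): stack=[empty] mem=[0,0,0,0]
After op 5 (RCL M2): stack=[0] mem=[0,0,0,0]
After op 6 (STO M1): stack=[empty] mem=[0,0,0,0]
After op 7 (push 12): stack=[12] mem=[0,0,0,0]
After op 8 (push 20): stack=[12,20] mem=[0,0,0,0]
After op 9 (*): stack=[240] mem=[0,0,0,0]
After op 10 (push 19): stack=[240,19] mem=[0,0,0,0]
After op 11 (push 9): stack=[240,19,9] mem=[0,0,0,0]
After op 12 (push 12): stack=[240,19,9,12] mem=[0,0,0,0]
After op 13 (/): stack=[240,19,0] mem=[0,0,0,0]
After op 14 (push 17): stack=[240,19,0,17] mem=[0,0,0,0]
After op 15 (STO M2): stack=[240,19,0] mem=[0,0,17,0]
After op 16 (pop): stack=[240,19] mem=[0,0,17,0]
After op 17 (swap): stack=[19,240] mem=[0,0,17,0]
After op 18 (push 5): stack=[19,240,5] mem=[0,0,17,0]
After op 19 (STO M2): stack=[19,240] mem=[0,0,5,0]
After op 20 (RCL M1): stack=[19,240,0] mem=[0,0,5,0]

Answer: 0 0 5 0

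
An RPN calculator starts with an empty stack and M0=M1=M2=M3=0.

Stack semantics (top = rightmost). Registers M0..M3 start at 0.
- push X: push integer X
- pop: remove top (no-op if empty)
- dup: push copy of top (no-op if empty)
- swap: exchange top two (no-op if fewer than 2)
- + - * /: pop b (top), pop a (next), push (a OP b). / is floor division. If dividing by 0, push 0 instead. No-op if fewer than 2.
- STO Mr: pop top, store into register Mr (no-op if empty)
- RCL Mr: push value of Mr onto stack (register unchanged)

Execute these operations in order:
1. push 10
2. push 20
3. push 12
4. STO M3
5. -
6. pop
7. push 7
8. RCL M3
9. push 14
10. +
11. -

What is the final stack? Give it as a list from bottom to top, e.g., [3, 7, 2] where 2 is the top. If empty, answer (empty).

Answer: [-19]

Derivation:
After op 1 (push 10): stack=[10] mem=[0,0,0,0]
After op 2 (push 20): stack=[10,20] mem=[0,0,0,0]
After op 3 (push 12): stack=[10,20,12] mem=[0,0,0,0]
After op 4 (STO M3): stack=[10,20] mem=[0,0,0,12]
After op 5 (-): stack=[-10] mem=[0,0,0,12]
After op 6 (pop): stack=[empty] mem=[0,0,0,12]
After op 7 (push 7): stack=[7] mem=[0,0,0,12]
After op 8 (RCL M3): stack=[7,12] mem=[0,0,0,12]
After op 9 (push 14): stack=[7,12,14] mem=[0,0,0,12]
After op 10 (+): stack=[7,26] mem=[0,0,0,12]
After op 11 (-): stack=[-19] mem=[0,0,0,12]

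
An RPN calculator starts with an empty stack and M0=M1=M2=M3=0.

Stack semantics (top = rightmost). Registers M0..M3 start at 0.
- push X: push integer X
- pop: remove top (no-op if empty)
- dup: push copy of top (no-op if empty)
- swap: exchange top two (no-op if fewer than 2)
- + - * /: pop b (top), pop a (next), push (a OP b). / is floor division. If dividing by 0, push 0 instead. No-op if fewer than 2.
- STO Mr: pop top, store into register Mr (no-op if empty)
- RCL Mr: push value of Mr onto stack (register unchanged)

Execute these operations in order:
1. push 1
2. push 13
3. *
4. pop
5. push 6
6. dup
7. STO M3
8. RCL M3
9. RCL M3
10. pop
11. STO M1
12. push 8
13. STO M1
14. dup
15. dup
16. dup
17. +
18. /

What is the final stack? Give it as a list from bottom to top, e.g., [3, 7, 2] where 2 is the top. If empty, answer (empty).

Answer: [6, 0]

Derivation:
After op 1 (push 1): stack=[1] mem=[0,0,0,0]
After op 2 (push 13): stack=[1,13] mem=[0,0,0,0]
After op 3 (*): stack=[13] mem=[0,0,0,0]
After op 4 (pop): stack=[empty] mem=[0,0,0,0]
After op 5 (push 6): stack=[6] mem=[0,0,0,0]
After op 6 (dup): stack=[6,6] mem=[0,0,0,0]
After op 7 (STO M3): stack=[6] mem=[0,0,0,6]
After op 8 (RCL M3): stack=[6,6] mem=[0,0,0,6]
After op 9 (RCL M3): stack=[6,6,6] mem=[0,0,0,6]
After op 10 (pop): stack=[6,6] mem=[0,0,0,6]
After op 11 (STO M1): stack=[6] mem=[0,6,0,6]
After op 12 (push 8): stack=[6,8] mem=[0,6,0,6]
After op 13 (STO M1): stack=[6] mem=[0,8,0,6]
After op 14 (dup): stack=[6,6] mem=[0,8,0,6]
After op 15 (dup): stack=[6,6,6] mem=[0,8,0,6]
After op 16 (dup): stack=[6,6,6,6] mem=[0,8,0,6]
After op 17 (+): stack=[6,6,12] mem=[0,8,0,6]
After op 18 (/): stack=[6,0] mem=[0,8,0,6]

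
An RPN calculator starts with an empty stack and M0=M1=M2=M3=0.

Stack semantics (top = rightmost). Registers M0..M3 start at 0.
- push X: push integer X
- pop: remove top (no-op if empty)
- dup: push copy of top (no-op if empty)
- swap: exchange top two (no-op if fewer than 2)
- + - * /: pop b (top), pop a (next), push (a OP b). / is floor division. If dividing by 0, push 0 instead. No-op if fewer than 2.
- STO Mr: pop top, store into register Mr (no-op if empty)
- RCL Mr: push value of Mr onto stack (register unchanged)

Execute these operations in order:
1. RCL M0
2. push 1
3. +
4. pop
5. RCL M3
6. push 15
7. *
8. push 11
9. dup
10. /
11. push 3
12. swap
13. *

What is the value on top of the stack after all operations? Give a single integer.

After op 1 (RCL M0): stack=[0] mem=[0,0,0,0]
After op 2 (push 1): stack=[0,1] mem=[0,0,0,0]
After op 3 (+): stack=[1] mem=[0,0,0,0]
After op 4 (pop): stack=[empty] mem=[0,0,0,0]
After op 5 (RCL M3): stack=[0] mem=[0,0,0,0]
After op 6 (push 15): stack=[0,15] mem=[0,0,0,0]
After op 7 (*): stack=[0] mem=[0,0,0,0]
After op 8 (push 11): stack=[0,11] mem=[0,0,0,0]
After op 9 (dup): stack=[0,11,11] mem=[0,0,0,0]
After op 10 (/): stack=[0,1] mem=[0,0,0,0]
After op 11 (push 3): stack=[0,1,3] mem=[0,0,0,0]
After op 12 (swap): stack=[0,3,1] mem=[0,0,0,0]
After op 13 (*): stack=[0,3] mem=[0,0,0,0]

Answer: 3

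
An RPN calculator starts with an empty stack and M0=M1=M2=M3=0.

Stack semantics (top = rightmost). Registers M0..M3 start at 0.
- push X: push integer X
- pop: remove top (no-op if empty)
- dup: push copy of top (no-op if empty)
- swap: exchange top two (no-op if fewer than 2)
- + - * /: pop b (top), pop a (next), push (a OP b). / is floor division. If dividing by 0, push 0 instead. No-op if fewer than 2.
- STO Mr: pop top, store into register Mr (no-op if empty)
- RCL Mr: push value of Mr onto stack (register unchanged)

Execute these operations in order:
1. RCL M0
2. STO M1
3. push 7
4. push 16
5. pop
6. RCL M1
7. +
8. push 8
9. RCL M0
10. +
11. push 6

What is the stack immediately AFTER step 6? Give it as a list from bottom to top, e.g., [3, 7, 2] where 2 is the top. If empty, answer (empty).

After op 1 (RCL M0): stack=[0] mem=[0,0,0,0]
After op 2 (STO M1): stack=[empty] mem=[0,0,0,0]
After op 3 (push 7): stack=[7] mem=[0,0,0,0]
After op 4 (push 16): stack=[7,16] mem=[0,0,0,0]
After op 5 (pop): stack=[7] mem=[0,0,0,0]
After op 6 (RCL M1): stack=[7,0] mem=[0,0,0,0]

[7, 0]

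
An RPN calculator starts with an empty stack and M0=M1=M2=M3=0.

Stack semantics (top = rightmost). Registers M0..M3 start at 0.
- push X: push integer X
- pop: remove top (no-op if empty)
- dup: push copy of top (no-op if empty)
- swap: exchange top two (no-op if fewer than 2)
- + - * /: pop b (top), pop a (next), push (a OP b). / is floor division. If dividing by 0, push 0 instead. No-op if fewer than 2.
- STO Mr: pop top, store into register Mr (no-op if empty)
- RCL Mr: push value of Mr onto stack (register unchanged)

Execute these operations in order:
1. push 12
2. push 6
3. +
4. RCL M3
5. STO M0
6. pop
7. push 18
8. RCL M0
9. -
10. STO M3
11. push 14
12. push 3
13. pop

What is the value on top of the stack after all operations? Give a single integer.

After op 1 (push 12): stack=[12] mem=[0,0,0,0]
After op 2 (push 6): stack=[12,6] mem=[0,0,0,0]
After op 3 (+): stack=[18] mem=[0,0,0,0]
After op 4 (RCL M3): stack=[18,0] mem=[0,0,0,0]
After op 5 (STO M0): stack=[18] mem=[0,0,0,0]
After op 6 (pop): stack=[empty] mem=[0,0,0,0]
After op 7 (push 18): stack=[18] mem=[0,0,0,0]
After op 8 (RCL M0): stack=[18,0] mem=[0,0,0,0]
After op 9 (-): stack=[18] mem=[0,0,0,0]
After op 10 (STO M3): stack=[empty] mem=[0,0,0,18]
After op 11 (push 14): stack=[14] mem=[0,0,0,18]
After op 12 (push 3): stack=[14,3] mem=[0,0,0,18]
After op 13 (pop): stack=[14] mem=[0,0,0,18]

Answer: 14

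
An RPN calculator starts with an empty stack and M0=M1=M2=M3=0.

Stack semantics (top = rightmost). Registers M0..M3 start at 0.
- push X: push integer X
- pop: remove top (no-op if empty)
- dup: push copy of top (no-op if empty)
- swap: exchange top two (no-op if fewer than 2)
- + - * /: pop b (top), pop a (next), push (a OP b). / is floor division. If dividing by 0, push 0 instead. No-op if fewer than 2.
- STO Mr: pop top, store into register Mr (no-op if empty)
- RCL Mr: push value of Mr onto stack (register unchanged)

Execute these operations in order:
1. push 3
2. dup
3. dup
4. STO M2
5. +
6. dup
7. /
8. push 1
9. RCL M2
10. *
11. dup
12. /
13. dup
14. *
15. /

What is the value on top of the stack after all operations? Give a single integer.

After op 1 (push 3): stack=[3] mem=[0,0,0,0]
After op 2 (dup): stack=[3,3] mem=[0,0,0,0]
After op 3 (dup): stack=[3,3,3] mem=[0,0,0,0]
After op 4 (STO M2): stack=[3,3] mem=[0,0,3,0]
After op 5 (+): stack=[6] mem=[0,0,3,0]
After op 6 (dup): stack=[6,6] mem=[0,0,3,0]
After op 7 (/): stack=[1] mem=[0,0,3,0]
After op 8 (push 1): stack=[1,1] mem=[0,0,3,0]
After op 9 (RCL M2): stack=[1,1,3] mem=[0,0,3,0]
After op 10 (*): stack=[1,3] mem=[0,0,3,0]
After op 11 (dup): stack=[1,3,3] mem=[0,0,3,0]
After op 12 (/): stack=[1,1] mem=[0,0,3,0]
After op 13 (dup): stack=[1,1,1] mem=[0,0,3,0]
After op 14 (*): stack=[1,1] mem=[0,0,3,0]
After op 15 (/): stack=[1] mem=[0,0,3,0]

Answer: 1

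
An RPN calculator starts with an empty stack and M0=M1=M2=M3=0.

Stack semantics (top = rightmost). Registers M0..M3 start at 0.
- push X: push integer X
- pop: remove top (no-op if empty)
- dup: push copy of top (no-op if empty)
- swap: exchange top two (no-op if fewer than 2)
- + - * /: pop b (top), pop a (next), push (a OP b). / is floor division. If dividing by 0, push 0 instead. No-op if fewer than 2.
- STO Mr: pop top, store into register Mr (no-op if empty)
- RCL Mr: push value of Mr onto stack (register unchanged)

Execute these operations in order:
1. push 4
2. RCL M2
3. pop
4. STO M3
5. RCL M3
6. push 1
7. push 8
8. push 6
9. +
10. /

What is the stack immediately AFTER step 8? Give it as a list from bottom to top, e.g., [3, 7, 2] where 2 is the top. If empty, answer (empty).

After op 1 (push 4): stack=[4] mem=[0,0,0,0]
After op 2 (RCL M2): stack=[4,0] mem=[0,0,0,0]
After op 3 (pop): stack=[4] mem=[0,0,0,0]
After op 4 (STO M3): stack=[empty] mem=[0,0,0,4]
After op 5 (RCL M3): stack=[4] mem=[0,0,0,4]
After op 6 (push 1): stack=[4,1] mem=[0,0,0,4]
After op 7 (push 8): stack=[4,1,8] mem=[0,0,0,4]
After op 8 (push 6): stack=[4,1,8,6] mem=[0,0,0,4]

[4, 1, 8, 6]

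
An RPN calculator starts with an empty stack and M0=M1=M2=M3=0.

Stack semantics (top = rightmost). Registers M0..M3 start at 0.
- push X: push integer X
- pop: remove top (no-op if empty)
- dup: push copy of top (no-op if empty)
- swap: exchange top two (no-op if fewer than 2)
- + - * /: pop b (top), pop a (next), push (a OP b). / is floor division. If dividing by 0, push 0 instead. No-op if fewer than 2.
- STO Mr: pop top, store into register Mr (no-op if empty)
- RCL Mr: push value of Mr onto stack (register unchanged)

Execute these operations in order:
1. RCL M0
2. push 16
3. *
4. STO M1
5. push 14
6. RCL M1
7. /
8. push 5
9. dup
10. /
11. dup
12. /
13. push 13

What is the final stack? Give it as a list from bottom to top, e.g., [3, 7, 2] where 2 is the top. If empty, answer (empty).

After op 1 (RCL M0): stack=[0] mem=[0,0,0,0]
After op 2 (push 16): stack=[0,16] mem=[0,0,0,0]
After op 3 (*): stack=[0] mem=[0,0,0,0]
After op 4 (STO M1): stack=[empty] mem=[0,0,0,0]
After op 5 (push 14): stack=[14] mem=[0,0,0,0]
After op 6 (RCL M1): stack=[14,0] mem=[0,0,0,0]
After op 7 (/): stack=[0] mem=[0,0,0,0]
After op 8 (push 5): stack=[0,5] mem=[0,0,0,0]
After op 9 (dup): stack=[0,5,5] mem=[0,0,0,0]
After op 10 (/): stack=[0,1] mem=[0,0,0,0]
After op 11 (dup): stack=[0,1,1] mem=[0,0,0,0]
After op 12 (/): stack=[0,1] mem=[0,0,0,0]
After op 13 (push 13): stack=[0,1,13] mem=[0,0,0,0]

Answer: [0, 1, 13]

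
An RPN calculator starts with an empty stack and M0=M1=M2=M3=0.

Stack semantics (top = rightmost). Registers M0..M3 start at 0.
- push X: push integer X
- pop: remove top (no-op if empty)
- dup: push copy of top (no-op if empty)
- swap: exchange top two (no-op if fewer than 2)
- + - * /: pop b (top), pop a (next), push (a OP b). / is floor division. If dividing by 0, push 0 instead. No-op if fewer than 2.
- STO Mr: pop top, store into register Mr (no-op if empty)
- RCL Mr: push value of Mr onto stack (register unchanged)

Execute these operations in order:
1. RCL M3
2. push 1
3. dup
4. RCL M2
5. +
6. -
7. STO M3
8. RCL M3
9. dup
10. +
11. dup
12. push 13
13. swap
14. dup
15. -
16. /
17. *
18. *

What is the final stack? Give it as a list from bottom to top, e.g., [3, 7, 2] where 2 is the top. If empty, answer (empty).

Answer: [0]

Derivation:
After op 1 (RCL M3): stack=[0] mem=[0,0,0,0]
After op 2 (push 1): stack=[0,1] mem=[0,0,0,0]
After op 3 (dup): stack=[0,1,1] mem=[0,0,0,0]
After op 4 (RCL M2): stack=[0,1,1,0] mem=[0,0,0,0]
After op 5 (+): stack=[0,1,1] mem=[0,0,0,0]
After op 6 (-): stack=[0,0] mem=[0,0,0,0]
After op 7 (STO M3): stack=[0] mem=[0,0,0,0]
After op 8 (RCL M3): stack=[0,0] mem=[0,0,0,0]
After op 9 (dup): stack=[0,0,0] mem=[0,0,0,0]
After op 10 (+): stack=[0,0] mem=[0,0,0,0]
After op 11 (dup): stack=[0,0,0] mem=[0,0,0,0]
After op 12 (push 13): stack=[0,0,0,13] mem=[0,0,0,0]
After op 13 (swap): stack=[0,0,13,0] mem=[0,0,0,0]
After op 14 (dup): stack=[0,0,13,0,0] mem=[0,0,0,0]
After op 15 (-): stack=[0,0,13,0] mem=[0,0,0,0]
After op 16 (/): stack=[0,0,0] mem=[0,0,0,0]
After op 17 (*): stack=[0,0] mem=[0,0,0,0]
After op 18 (*): stack=[0] mem=[0,0,0,0]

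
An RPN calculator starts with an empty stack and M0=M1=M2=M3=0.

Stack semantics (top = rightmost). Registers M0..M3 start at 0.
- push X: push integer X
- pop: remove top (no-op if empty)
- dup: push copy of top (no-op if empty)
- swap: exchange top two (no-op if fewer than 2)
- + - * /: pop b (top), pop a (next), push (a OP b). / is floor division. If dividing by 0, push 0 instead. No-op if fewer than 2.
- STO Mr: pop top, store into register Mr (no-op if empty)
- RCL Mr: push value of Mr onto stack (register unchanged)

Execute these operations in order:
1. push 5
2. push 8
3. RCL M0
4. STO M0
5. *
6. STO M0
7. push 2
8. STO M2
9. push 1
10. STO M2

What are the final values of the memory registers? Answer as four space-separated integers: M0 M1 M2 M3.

After op 1 (push 5): stack=[5] mem=[0,0,0,0]
After op 2 (push 8): stack=[5,8] mem=[0,0,0,0]
After op 3 (RCL M0): stack=[5,8,0] mem=[0,0,0,0]
After op 4 (STO M0): stack=[5,8] mem=[0,0,0,0]
After op 5 (*): stack=[40] mem=[0,0,0,0]
After op 6 (STO M0): stack=[empty] mem=[40,0,0,0]
After op 7 (push 2): stack=[2] mem=[40,0,0,0]
After op 8 (STO M2): stack=[empty] mem=[40,0,2,0]
After op 9 (push 1): stack=[1] mem=[40,0,2,0]
After op 10 (STO M2): stack=[empty] mem=[40,0,1,0]

Answer: 40 0 1 0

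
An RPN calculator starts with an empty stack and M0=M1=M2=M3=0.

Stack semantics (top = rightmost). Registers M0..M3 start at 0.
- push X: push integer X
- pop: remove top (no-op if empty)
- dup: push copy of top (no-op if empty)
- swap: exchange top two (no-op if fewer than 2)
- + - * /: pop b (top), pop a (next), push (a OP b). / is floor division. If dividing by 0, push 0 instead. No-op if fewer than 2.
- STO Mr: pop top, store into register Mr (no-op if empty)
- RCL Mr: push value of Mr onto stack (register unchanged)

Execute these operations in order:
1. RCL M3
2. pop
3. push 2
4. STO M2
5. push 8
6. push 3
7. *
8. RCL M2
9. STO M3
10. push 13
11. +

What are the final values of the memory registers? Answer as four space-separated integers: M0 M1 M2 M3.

After op 1 (RCL M3): stack=[0] mem=[0,0,0,0]
After op 2 (pop): stack=[empty] mem=[0,0,0,0]
After op 3 (push 2): stack=[2] mem=[0,0,0,0]
After op 4 (STO M2): stack=[empty] mem=[0,0,2,0]
After op 5 (push 8): stack=[8] mem=[0,0,2,0]
After op 6 (push 3): stack=[8,3] mem=[0,0,2,0]
After op 7 (*): stack=[24] mem=[0,0,2,0]
After op 8 (RCL M2): stack=[24,2] mem=[0,0,2,0]
After op 9 (STO M3): stack=[24] mem=[0,0,2,2]
After op 10 (push 13): stack=[24,13] mem=[0,0,2,2]
After op 11 (+): stack=[37] mem=[0,0,2,2]

Answer: 0 0 2 2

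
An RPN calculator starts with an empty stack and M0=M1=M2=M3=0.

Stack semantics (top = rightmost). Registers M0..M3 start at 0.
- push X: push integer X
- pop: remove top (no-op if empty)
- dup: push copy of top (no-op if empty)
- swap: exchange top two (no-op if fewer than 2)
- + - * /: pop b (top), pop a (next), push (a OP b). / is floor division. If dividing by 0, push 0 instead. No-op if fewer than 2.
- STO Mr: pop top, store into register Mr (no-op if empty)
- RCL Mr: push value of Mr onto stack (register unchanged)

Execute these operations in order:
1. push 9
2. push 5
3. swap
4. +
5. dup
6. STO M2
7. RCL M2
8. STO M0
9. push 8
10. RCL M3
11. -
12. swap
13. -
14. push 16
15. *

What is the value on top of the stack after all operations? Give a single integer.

Answer: -96

Derivation:
After op 1 (push 9): stack=[9] mem=[0,0,0,0]
After op 2 (push 5): stack=[9,5] mem=[0,0,0,0]
After op 3 (swap): stack=[5,9] mem=[0,0,0,0]
After op 4 (+): stack=[14] mem=[0,0,0,0]
After op 5 (dup): stack=[14,14] mem=[0,0,0,0]
After op 6 (STO M2): stack=[14] mem=[0,0,14,0]
After op 7 (RCL M2): stack=[14,14] mem=[0,0,14,0]
After op 8 (STO M0): stack=[14] mem=[14,0,14,0]
After op 9 (push 8): stack=[14,8] mem=[14,0,14,0]
After op 10 (RCL M3): stack=[14,8,0] mem=[14,0,14,0]
After op 11 (-): stack=[14,8] mem=[14,0,14,0]
After op 12 (swap): stack=[8,14] mem=[14,0,14,0]
After op 13 (-): stack=[-6] mem=[14,0,14,0]
After op 14 (push 16): stack=[-6,16] mem=[14,0,14,0]
After op 15 (*): stack=[-96] mem=[14,0,14,0]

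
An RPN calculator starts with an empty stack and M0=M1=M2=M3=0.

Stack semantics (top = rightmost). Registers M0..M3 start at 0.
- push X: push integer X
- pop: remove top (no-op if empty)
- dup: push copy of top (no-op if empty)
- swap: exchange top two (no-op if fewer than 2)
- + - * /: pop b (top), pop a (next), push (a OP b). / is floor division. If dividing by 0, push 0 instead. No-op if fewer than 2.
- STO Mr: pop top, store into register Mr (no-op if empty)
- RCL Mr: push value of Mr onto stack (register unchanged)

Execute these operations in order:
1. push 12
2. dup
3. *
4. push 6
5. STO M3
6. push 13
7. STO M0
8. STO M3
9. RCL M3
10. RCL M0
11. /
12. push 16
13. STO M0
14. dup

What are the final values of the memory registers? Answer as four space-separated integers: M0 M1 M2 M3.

Answer: 16 0 0 144

Derivation:
After op 1 (push 12): stack=[12] mem=[0,0,0,0]
After op 2 (dup): stack=[12,12] mem=[0,0,0,0]
After op 3 (*): stack=[144] mem=[0,0,0,0]
After op 4 (push 6): stack=[144,6] mem=[0,0,0,0]
After op 5 (STO M3): stack=[144] mem=[0,0,0,6]
After op 6 (push 13): stack=[144,13] mem=[0,0,0,6]
After op 7 (STO M0): stack=[144] mem=[13,0,0,6]
After op 8 (STO M3): stack=[empty] mem=[13,0,0,144]
After op 9 (RCL M3): stack=[144] mem=[13,0,0,144]
After op 10 (RCL M0): stack=[144,13] mem=[13,0,0,144]
After op 11 (/): stack=[11] mem=[13,0,0,144]
After op 12 (push 16): stack=[11,16] mem=[13,0,0,144]
After op 13 (STO M0): stack=[11] mem=[16,0,0,144]
After op 14 (dup): stack=[11,11] mem=[16,0,0,144]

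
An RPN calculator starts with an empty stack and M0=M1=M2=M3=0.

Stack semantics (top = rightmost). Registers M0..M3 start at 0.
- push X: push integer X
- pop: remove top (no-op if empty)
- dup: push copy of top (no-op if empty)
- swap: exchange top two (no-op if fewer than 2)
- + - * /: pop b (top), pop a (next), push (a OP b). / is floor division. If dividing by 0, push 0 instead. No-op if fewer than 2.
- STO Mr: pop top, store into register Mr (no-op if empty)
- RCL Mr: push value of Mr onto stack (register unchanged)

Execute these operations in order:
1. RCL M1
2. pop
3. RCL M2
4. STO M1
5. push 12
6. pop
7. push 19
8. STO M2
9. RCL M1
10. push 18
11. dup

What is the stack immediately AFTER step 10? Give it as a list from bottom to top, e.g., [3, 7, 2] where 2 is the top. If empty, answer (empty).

After op 1 (RCL M1): stack=[0] mem=[0,0,0,0]
After op 2 (pop): stack=[empty] mem=[0,0,0,0]
After op 3 (RCL M2): stack=[0] mem=[0,0,0,0]
After op 4 (STO M1): stack=[empty] mem=[0,0,0,0]
After op 5 (push 12): stack=[12] mem=[0,0,0,0]
After op 6 (pop): stack=[empty] mem=[0,0,0,0]
After op 7 (push 19): stack=[19] mem=[0,0,0,0]
After op 8 (STO M2): stack=[empty] mem=[0,0,19,0]
After op 9 (RCL M1): stack=[0] mem=[0,0,19,0]
After op 10 (push 18): stack=[0,18] mem=[0,0,19,0]

[0, 18]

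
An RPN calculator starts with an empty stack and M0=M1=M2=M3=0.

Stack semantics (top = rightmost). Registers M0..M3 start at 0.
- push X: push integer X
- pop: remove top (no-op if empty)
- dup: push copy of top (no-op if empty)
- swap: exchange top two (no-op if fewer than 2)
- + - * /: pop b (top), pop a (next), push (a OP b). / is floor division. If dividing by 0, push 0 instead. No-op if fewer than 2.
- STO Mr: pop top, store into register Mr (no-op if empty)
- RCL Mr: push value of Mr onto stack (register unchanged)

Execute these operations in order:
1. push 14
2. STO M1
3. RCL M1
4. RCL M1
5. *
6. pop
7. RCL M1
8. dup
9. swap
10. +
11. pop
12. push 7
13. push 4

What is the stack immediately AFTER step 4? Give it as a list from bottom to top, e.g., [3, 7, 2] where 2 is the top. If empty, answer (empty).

After op 1 (push 14): stack=[14] mem=[0,0,0,0]
After op 2 (STO M1): stack=[empty] mem=[0,14,0,0]
After op 3 (RCL M1): stack=[14] mem=[0,14,0,0]
After op 4 (RCL M1): stack=[14,14] mem=[0,14,0,0]

[14, 14]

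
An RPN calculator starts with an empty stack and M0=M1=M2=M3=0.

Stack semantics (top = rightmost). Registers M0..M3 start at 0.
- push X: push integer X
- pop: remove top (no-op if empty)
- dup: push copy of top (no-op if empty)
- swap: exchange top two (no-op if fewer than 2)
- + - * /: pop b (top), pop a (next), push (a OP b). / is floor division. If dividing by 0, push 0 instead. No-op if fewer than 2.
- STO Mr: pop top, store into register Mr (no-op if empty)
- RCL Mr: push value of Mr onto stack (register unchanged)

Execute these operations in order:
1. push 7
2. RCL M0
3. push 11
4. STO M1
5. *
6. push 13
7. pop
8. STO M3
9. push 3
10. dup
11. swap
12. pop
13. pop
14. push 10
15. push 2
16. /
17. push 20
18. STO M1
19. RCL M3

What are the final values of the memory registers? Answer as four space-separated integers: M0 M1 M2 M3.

Answer: 0 20 0 0

Derivation:
After op 1 (push 7): stack=[7] mem=[0,0,0,0]
After op 2 (RCL M0): stack=[7,0] mem=[0,0,0,0]
After op 3 (push 11): stack=[7,0,11] mem=[0,0,0,0]
After op 4 (STO M1): stack=[7,0] mem=[0,11,0,0]
After op 5 (*): stack=[0] mem=[0,11,0,0]
After op 6 (push 13): stack=[0,13] mem=[0,11,0,0]
After op 7 (pop): stack=[0] mem=[0,11,0,0]
After op 8 (STO M3): stack=[empty] mem=[0,11,0,0]
After op 9 (push 3): stack=[3] mem=[0,11,0,0]
After op 10 (dup): stack=[3,3] mem=[0,11,0,0]
After op 11 (swap): stack=[3,3] mem=[0,11,0,0]
After op 12 (pop): stack=[3] mem=[0,11,0,0]
After op 13 (pop): stack=[empty] mem=[0,11,0,0]
After op 14 (push 10): stack=[10] mem=[0,11,0,0]
After op 15 (push 2): stack=[10,2] mem=[0,11,0,0]
After op 16 (/): stack=[5] mem=[0,11,0,0]
After op 17 (push 20): stack=[5,20] mem=[0,11,0,0]
After op 18 (STO M1): stack=[5] mem=[0,20,0,0]
After op 19 (RCL M3): stack=[5,0] mem=[0,20,0,0]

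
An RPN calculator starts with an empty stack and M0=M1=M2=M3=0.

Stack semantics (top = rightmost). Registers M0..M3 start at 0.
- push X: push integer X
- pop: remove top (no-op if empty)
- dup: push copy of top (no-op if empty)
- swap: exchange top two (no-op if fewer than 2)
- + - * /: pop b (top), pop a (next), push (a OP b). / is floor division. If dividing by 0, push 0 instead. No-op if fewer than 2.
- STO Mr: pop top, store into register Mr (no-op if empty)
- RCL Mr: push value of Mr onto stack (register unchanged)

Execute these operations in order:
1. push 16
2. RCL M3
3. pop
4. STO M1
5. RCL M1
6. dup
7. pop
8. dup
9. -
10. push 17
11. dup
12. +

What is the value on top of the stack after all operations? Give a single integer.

After op 1 (push 16): stack=[16] mem=[0,0,0,0]
After op 2 (RCL M3): stack=[16,0] mem=[0,0,0,0]
After op 3 (pop): stack=[16] mem=[0,0,0,0]
After op 4 (STO M1): stack=[empty] mem=[0,16,0,0]
After op 5 (RCL M1): stack=[16] mem=[0,16,0,0]
After op 6 (dup): stack=[16,16] mem=[0,16,0,0]
After op 7 (pop): stack=[16] mem=[0,16,0,0]
After op 8 (dup): stack=[16,16] mem=[0,16,0,0]
After op 9 (-): stack=[0] mem=[0,16,0,0]
After op 10 (push 17): stack=[0,17] mem=[0,16,0,0]
After op 11 (dup): stack=[0,17,17] mem=[0,16,0,0]
After op 12 (+): stack=[0,34] mem=[0,16,0,0]

Answer: 34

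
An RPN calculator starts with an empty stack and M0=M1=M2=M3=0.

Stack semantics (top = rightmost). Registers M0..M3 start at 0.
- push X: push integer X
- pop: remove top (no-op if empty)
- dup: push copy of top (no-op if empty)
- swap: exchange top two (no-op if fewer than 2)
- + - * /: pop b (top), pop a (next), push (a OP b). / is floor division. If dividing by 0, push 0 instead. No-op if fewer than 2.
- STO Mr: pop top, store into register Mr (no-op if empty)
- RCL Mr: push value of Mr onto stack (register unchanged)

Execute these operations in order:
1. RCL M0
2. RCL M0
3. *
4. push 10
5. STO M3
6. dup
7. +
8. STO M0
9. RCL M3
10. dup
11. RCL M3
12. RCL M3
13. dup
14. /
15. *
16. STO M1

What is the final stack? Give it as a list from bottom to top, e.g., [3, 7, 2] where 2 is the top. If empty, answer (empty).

Answer: [10, 10]

Derivation:
After op 1 (RCL M0): stack=[0] mem=[0,0,0,0]
After op 2 (RCL M0): stack=[0,0] mem=[0,0,0,0]
After op 3 (*): stack=[0] mem=[0,0,0,0]
After op 4 (push 10): stack=[0,10] mem=[0,0,0,0]
After op 5 (STO M3): stack=[0] mem=[0,0,0,10]
After op 6 (dup): stack=[0,0] mem=[0,0,0,10]
After op 7 (+): stack=[0] mem=[0,0,0,10]
After op 8 (STO M0): stack=[empty] mem=[0,0,0,10]
After op 9 (RCL M3): stack=[10] mem=[0,0,0,10]
After op 10 (dup): stack=[10,10] mem=[0,0,0,10]
After op 11 (RCL M3): stack=[10,10,10] mem=[0,0,0,10]
After op 12 (RCL M3): stack=[10,10,10,10] mem=[0,0,0,10]
After op 13 (dup): stack=[10,10,10,10,10] mem=[0,0,0,10]
After op 14 (/): stack=[10,10,10,1] mem=[0,0,0,10]
After op 15 (*): stack=[10,10,10] mem=[0,0,0,10]
After op 16 (STO M1): stack=[10,10] mem=[0,10,0,10]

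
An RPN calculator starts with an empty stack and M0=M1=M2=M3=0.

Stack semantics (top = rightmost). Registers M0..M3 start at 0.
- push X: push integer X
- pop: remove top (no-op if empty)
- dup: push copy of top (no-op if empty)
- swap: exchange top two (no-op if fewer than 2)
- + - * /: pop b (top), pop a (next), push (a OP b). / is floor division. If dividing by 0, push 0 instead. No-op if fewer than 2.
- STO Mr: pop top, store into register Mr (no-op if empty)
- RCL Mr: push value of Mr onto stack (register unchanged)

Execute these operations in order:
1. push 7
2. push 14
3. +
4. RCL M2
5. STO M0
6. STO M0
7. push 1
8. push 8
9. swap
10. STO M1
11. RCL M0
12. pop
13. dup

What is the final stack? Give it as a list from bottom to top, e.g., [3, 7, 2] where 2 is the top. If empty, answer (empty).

After op 1 (push 7): stack=[7] mem=[0,0,0,0]
After op 2 (push 14): stack=[7,14] mem=[0,0,0,0]
After op 3 (+): stack=[21] mem=[0,0,0,0]
After op 4 (RCL M2): stack=[21,0] mem=[0,0,0,0]
After op 5 (STO M0): stack=[21] mem=[0,0,0,0]
After op 6 (STO M0): stack=[empty] mem=[21,0,0,0]
After op 7 (push 1): stack=[1] mem=[21,0,0,0]
After op 8 (push 8): stack=[1,8] mem=[21,0,0,0]
After op 9 (swap): stack=[8,1] mem=[21,0,0,0]
After op 10 (STO M1): stack=[8] mem=[21,1,0,0]
After op 11 (RCL M0): stack=[8,21] mem=[21,1,0,0]
After op 12 (pop): stack=[8] mem=[21,1,0,0]
After op 13 (dup): stack=[8,8] mem=[21,1,0,0]

Answer: [8, 8]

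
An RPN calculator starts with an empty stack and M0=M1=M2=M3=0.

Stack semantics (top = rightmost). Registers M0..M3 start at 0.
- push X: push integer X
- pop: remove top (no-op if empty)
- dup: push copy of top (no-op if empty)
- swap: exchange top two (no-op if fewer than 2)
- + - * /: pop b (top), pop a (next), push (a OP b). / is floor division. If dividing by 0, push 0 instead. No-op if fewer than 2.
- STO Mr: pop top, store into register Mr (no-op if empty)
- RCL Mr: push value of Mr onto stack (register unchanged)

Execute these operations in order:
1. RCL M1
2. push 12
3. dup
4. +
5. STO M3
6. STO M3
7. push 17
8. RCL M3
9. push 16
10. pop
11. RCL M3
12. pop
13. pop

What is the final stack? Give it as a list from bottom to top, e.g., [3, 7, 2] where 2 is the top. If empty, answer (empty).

After op 1 (RCL M1): stack=[0] mem=[0,0,0,0]
After op 2 (push 12): stack=[0,12] mem=[0,0,0,0]
After op 3 (dup): stack=[0,12,12] mem=[0,0,0,0]
After op 4 (+): stack=[0,24] mem=[0,0,0,0]
After op 5 (STO M3): stack=[0] mem=[0,0,0,24]
After op 6 (STO M3): stack=[empty] mem=[0,0,0,0]
After op 7 (push 17): stack=[17] mem=[0,0,0,0]
After op 8 (RCL M3): stack=[17,0] mem=[0,0,0,0]
After op 9 (push 16): stack=[17,0,16] mem=[0,0,0,0]
After op 10 (pop): stack=[17,0] mem=[0,0,0,0]
After op 11 (RCL M3): stack=[17,0,0] mem=[0,0,0,0]
After op 12 (pop): stack=[17,0] mem=[0,0,0,0]
After op 13 (pop): stack=[17] mem=[0,0,0,0]

Answer: [17]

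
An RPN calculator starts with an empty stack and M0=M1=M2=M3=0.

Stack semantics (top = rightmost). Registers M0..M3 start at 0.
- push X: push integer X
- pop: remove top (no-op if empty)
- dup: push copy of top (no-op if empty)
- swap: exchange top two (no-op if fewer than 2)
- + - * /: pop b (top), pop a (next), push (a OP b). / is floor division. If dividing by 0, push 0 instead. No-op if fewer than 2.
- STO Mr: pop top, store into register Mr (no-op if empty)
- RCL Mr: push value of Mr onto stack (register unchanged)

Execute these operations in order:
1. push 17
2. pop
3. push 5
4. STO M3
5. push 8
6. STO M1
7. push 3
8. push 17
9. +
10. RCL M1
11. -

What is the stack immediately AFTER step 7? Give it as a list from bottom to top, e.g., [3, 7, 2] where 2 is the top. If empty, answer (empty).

After op 1 (push 17): stack=[17] mem=[0,0,0,0]
After op 2 (pop): stack=[empty] mem=[0,0,0,0]
After op 3 (push 5): stack=[5] mem=[0,0,0,0]
After op 4 (STO M3): stack=[empty] mem=[0,0,0,5]
After op 5 (push 8): stack=[8] mem=[0,0,0,5]
After op 6 (STO M1): stack=[empty] mem=[0,8,0,5]
After op 7 (push 3): stack=[3] mem=[0,8,0,5]

[3]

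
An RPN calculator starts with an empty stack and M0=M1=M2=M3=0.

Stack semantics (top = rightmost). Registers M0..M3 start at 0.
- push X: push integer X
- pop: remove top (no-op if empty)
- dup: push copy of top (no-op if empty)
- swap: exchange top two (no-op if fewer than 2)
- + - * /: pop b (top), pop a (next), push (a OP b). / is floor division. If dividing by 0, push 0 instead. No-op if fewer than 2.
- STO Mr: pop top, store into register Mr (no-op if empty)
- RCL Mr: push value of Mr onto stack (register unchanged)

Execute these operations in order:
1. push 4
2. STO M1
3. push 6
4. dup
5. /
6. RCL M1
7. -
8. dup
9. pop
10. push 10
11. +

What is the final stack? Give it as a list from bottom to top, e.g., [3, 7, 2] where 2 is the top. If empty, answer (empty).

After op 1 (push 4): stack=[4] mem=[0,0,0,0]
After op 2 (STO M1): stack=[empty] mem=[0,4,0,0]
After op 3 (push 6): stack=[6] mem=[0,4,0,0]
After op 4 (dup): stack=[6,6] mem=[0,4,0,0]
After op 5 (/): stack=[1] mem=[0,4,0,0]
After op 6 (RCL M1): stack=[1,4] mem=[0,4,0,0]
After op 7 (-): stack=[-3] mem=[0,4,0,0]
After op 8 (dup): stack=[-3,-3] mem=[0,4,0,0]
After op 9 (pop): stack=[-3] mem=[0,4,0,0]
After op 10 (push 10): stack=[-3,10] mem=[0,4,0,0]
After op 11 (+): stack=[7] mem=[0,4,0,0]

Answer: [7]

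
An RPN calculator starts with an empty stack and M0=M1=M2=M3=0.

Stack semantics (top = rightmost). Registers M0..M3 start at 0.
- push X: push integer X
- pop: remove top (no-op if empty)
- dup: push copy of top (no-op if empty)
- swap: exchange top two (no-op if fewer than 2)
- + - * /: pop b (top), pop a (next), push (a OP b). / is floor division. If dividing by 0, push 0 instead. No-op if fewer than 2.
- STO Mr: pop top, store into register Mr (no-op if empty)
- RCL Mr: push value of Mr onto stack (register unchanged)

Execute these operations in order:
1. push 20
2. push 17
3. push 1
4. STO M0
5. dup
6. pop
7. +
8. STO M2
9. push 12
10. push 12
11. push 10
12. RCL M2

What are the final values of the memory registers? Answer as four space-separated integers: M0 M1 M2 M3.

Answer: 1 0 37 0

Derivation:
After op 1 (push 20): stack=[20] mem=[0,0,0,0]
After op 2 (push 17): stack=[20,17] mem=[0,0,0,0]
After op 3 (push 1): stack=[20,17,1] mem=[0,0,0,0]
After op 4 (STO M0): stack=[20,17] mem=[1,0,0,0]
After op 5 (dup): stack=[20,17,17] mem=[1,0,0,0]
After op 6 (pop): stack=[20,17] mem=[1,0,0,0]
After op 7 (+): stack=[37] mem=[1,0,0,0]
After op 8 (STO M2): stack=[empty] mem=[1,0,37,0]
After op 9 (push 12): stack=[12] mem=[1,0,37,0]
After op 10 (push 12): stack=[12,12] mem=[1,0,37,0]
After op 11 (push 10): stack=[12,12,10] mem=[1,0,37,0]
After op 12 (RCL M2): stack=[12,12,10,37] mem=[1,0,37,0]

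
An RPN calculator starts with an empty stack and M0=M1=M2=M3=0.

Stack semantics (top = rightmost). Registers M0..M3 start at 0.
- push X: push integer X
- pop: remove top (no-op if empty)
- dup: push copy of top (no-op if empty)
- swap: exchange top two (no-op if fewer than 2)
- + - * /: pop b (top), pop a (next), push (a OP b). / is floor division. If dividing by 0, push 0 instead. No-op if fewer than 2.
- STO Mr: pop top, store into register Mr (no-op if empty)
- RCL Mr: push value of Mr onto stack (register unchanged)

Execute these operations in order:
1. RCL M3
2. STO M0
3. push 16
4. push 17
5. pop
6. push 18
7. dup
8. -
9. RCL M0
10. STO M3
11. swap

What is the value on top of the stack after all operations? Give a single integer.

Answer: 16

Derivation:
After op 1 (RCL M3): stack=[0] mem=[0,0,0,0]
After op 2 (STO M0): stack=[empty] mem=[0,0,0,0]
After op 3 (push 16): stack=[16] mem=[0,0,0,0]
After op 4 (push 17): stack=[16,17] mem=[0,0,0,0]
After op 5 (pop): stack=[16] mem=[0,0,0,0]
After op 6 (push 18): stack=[16,18] mem=[0,0,0,0]
After op 7 (dup): stack=[16,18,18] mem=[0,0,0,0]
After op 8 (-): stack=[16,0] mem=[0,0,0,0]
After op 9 (RCL M0): stack=[16,0,0] mem=[0,0,0,0]
After op 10 (STO M3): stack=[16,0] mem=[0,0,0,0]
After op 11 (swap): stack=[0,16] mem=[0,0,0,0]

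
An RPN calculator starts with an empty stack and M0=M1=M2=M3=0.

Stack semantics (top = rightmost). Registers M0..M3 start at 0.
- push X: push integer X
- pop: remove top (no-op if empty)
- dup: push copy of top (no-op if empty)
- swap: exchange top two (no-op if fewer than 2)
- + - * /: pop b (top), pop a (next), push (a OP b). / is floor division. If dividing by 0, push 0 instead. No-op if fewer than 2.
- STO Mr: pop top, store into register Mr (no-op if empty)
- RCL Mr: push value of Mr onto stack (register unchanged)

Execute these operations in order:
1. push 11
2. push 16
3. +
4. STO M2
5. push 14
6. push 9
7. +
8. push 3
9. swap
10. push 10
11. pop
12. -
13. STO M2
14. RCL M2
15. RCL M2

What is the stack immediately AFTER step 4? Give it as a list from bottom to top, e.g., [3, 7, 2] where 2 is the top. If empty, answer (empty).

After op 1 (push 11): stack=[11] mem=[0,0,0,0]
After op 2 (push 16): stack=[11,16] mem=[0,0,0,0]
After op 3 (+): stack=[27] mem=[0,0,0,0]
After op 4 (STO M2): stack=[empty] mem=[0,0,27,0]

(empty)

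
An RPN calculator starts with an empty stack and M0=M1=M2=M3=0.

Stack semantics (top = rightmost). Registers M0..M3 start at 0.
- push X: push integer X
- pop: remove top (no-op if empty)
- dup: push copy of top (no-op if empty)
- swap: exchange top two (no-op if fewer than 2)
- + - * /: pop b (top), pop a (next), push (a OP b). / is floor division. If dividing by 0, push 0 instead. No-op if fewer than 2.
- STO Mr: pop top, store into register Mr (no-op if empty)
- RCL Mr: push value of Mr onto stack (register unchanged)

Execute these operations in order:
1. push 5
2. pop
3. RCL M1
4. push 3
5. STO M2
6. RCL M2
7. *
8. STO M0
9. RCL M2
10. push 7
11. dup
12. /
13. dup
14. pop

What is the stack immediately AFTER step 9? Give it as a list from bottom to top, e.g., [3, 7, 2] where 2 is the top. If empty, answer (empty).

After op 1 (push 5): stack=[5] mem=[0,0,0,0]
After op 2 (pop): stack=[empty] mem=[0,0,0,0]
After op 3 (RCL M1): stack=[0] mem=[0,0,0,0]
After op 4 (push 3): stack=[0,3] mem=[0,0,0,0]
After op 5 (STO M2): stack=[0] mem=[0,0,3,0]
After op 6 (RCL M2): stack=[0,3] mem=[0,0,3,0]
After op 7 (*): stack=[0] mem=[0,0,3,0]
After op 8 (STO M0): stack=[empty] mem=[0,0,3,0]
After op 9 (RCL M2): stack=[3] mem=[0,0,3,0]

[3]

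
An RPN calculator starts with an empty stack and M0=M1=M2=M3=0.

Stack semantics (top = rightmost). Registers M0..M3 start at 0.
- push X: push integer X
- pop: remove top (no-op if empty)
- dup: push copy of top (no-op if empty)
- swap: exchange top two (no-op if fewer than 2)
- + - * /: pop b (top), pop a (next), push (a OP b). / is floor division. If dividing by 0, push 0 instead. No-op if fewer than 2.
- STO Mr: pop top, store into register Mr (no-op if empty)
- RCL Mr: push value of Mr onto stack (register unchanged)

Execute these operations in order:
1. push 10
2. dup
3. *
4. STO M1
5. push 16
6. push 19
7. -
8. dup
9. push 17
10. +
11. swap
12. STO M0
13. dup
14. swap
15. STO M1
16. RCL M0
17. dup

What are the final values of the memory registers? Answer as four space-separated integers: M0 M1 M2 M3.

Answer: -3 14 0 0

Derivation:
After op 1 (push 10): stack=[10] mem=[0,0,0,0]
After op 2 (dup): stack=[10,10] mem=[0,0,0,0]
After op 3 (*): stack=[100] mem=[0,0,0,0]
After op 4 (STO M1): stack=[empty] mem=[0,100,0,0]
After op 5 (push 16): stack=[16] mem=[0,100,0,0]
After op 6 (push 19): stack=[16,19] mem=[0,100,0,0]
After op 7 (-): stack=[-3] mem=[0,100,0,0]
After op 8 (dup): stack=[-3,-3] mem=[0,100,0,0]
After op 9 (push 17): stack=[-3,-3,17] mem=[0,100,0,0]
After op 10 (+): stack=[-3,14] mem=[0,100,0,0]
After op 11 (swap): stack=[14,-3] mem=[0,100,0,0]
After op 12 (STO M0): stack=[14] mem=[-3,100,0,0]
After op 13 (dup): stack=[14,14] mem=[-3,100,0,0]
After op 14 (swap): stack=[14,14] mem=[-3,100,0,0]
After op 15 (STO M1): stack=[14] mem=[-3,14,0,0]
After op 16 (RCL M0): stack=[14,-3] mem=[-3,14,0,0]
After op 17 (dup): stack=[14,-3,-3] mem=[-3,14,0,0]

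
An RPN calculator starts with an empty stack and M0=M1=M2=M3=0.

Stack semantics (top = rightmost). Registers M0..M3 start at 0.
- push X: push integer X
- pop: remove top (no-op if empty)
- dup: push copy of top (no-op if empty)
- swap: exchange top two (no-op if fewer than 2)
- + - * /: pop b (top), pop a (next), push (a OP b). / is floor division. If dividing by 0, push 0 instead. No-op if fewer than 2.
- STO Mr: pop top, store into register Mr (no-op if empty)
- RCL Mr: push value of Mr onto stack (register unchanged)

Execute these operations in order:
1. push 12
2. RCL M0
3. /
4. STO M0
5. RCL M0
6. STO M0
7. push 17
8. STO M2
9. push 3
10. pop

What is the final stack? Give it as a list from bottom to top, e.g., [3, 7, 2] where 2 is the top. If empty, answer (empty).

After op 1 (push 12): stack=[12] mem=[0,0,0,0]
After op 2 (RCL M0): stack=[12,0] mem=[0,0,0,0]
After op 3 (/): stack=[0] mem=[0,0,0,0]
After op 4 (STO M0): stack=[empty] mem=[0,0,0,0]
After op 5 (RCL M0): stack=[0] mem=[0,0,0,0]
After op 6 (STO M0): stack=[empty] mem=[0,0,0,0]
After op 7 (push 17): stack=[17] mem=[0,0,0,0]
After op 8 (STO M2): stack=[empty] mem=[0,0,17,0]
After op 9 (push 3): stack=[3] mem=[0,0,17,0]
After op 10 (pop): stack=[empty] mem=[0,0,17,0]

Answer: (empty)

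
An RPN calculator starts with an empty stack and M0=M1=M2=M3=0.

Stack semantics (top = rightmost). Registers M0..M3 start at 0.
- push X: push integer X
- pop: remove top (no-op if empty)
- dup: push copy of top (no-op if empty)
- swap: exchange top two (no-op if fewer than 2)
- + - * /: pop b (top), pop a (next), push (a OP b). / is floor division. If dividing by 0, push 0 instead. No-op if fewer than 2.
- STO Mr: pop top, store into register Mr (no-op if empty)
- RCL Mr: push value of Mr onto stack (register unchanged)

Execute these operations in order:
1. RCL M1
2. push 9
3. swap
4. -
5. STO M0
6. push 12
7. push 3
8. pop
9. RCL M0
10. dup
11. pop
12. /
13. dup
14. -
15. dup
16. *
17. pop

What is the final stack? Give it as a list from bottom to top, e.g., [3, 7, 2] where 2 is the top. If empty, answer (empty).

After op 1 (RCL M1): stack=[0] mem=[0,0,0,0]
After op 2 (push 9): stack=[0,9] mem=[0,0,0,0]
After op 3 (swap): stack=[9,0] mem=[0,0,0,0]
After op 4 (-): stack=[9] mem=[0,0,0,0]
After op 5 (STO M0): stack=[empty] mem=[9,0,0,0]
After op 6 (push 12): stack=[12] mem=[9,0,0,0]
After op 7 (push 3): stack=[12,3] mem=[9,0,0,0]
After op 8 (pop): stack=[12] mem=[9,0,0,0]
After op 9 (RCL M0): stack=[12,9] mem=[9,0,0,0]
After op 10 (dup): stack=[12,9,9] mem=[9,0,0,0]
After op 11 (pop): stack=[12,9] mem=[9,0,0,0]
After op 12 (/): stack=[1] mem=[9,0,0,0]
After op 13 (dup): stack=[1,1] mem=[9,0,0,0]
After op 14 (-): stack=[0] mem=[9,0,0,0]
After op 15 (dup): stack=[0,0] mem=[9,0,0,0]
After op 16 (*): stack=[0] mem=[9,0,0,0]
After op 17 (pop): stack=[empty] mem=[9,0,0,0]

Answer: (empty)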